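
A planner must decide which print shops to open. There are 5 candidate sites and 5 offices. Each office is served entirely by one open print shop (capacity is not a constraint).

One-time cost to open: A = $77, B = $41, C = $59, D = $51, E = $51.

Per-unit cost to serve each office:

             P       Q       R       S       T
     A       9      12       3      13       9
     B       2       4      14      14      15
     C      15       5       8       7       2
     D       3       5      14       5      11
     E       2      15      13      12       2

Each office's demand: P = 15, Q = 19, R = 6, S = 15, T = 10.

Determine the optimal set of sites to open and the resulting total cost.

Open B and C; minimum total cost 379.

For any fixed open set, each office goes to its cheapest open site; total = fixed + service.
{B, C}: P→B 2·15=30, Q→B 4·19=76, R→C 8·6=48, S→C 7·15=105, T→C 2·10=20. Service 279; fixed 100; total 379.
{C, D}: service 283 + fixed 110 = 393
{B, C, D}: service 249 + fixed 151 = 400
{A, B, C, D, E}: P→B 2·15=30, Q→B 4·19=76, R→A 3·6=18, S→D 5·15=75, T→C 2·10=20. Service 219; fixed 279; total 498.
No other subset beats 379.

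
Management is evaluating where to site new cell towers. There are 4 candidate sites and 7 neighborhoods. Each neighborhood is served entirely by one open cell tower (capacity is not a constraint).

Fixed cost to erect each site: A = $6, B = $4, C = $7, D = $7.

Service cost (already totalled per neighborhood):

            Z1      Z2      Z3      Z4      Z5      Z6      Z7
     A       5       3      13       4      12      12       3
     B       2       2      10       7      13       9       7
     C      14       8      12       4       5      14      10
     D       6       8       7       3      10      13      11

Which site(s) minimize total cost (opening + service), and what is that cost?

For any fixed open set, each neighborhood goes to its cheapest open site; total = fixed + service.
{B, C}: Z1→B 2, Z2→B 2, Z3→B 10, Z4→C 4, Z5→C 5, Z6→B 9, Z7→B 7. Service 39; fixed 11; total 50.
{B, D}: service 40 + fixed 11 = 51
{A, B}: service 42 + fixed 10 = 52
{A, B, C, D}: service 31 + fixed 24 = 55
(All 15 nonempty subsets were checked; B and C is lowest.)

Open B and C; minimum total cost 50.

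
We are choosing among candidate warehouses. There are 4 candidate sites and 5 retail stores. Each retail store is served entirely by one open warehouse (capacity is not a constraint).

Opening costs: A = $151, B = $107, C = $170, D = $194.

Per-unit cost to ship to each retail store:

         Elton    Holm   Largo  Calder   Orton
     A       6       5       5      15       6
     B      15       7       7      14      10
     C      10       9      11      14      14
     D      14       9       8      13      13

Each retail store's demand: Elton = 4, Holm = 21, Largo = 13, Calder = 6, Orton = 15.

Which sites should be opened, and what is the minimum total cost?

Open A only; minimum total cost 525.

For any fixed open set, each retail store goes to its cheapest open site; total = fixed + service.
{A}: Elton→A 6·4=24, Holm→A 5·21=105, Largo→A 5·13=65, Calder→A 15·6=90, Orton→A 6·15=90. Service 374; fixed 151; total 525.
{A, B}: Elton→A 6·4=24, Holm→A 5·21=105, Largo→A 5·13=65, Calder→B 14·6=84, Orton→A 6·15=90. Service 368; fixed 258; total 626.
{B}: service 532 + fixed 107 = 639
{A, B, C, D}: service 362 + fixed 622 = 984
No other subset beats 525.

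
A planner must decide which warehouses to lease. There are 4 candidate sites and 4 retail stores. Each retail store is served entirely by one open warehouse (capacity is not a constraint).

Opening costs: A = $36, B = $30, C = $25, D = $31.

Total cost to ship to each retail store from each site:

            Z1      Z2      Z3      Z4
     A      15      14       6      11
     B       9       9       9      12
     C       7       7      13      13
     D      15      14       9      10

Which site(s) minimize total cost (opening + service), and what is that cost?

For any fixed open set, each retail store goes to its cheapest open site; total = fixed + service.
{C}: Z1→C 7, Z2→C 7, Z3→C 13, Z4→C 13. Service 40; fixed 25; total 65.
{B}: Z1→B 9, Z2→B 9, Z3→B 9, Z4→B 12. Service 39; fixed 30; total 69.
{D}: service 48 + fixed 31 = 79
{A, B, C, D}: service 30 + fixed 122 = 152
No other subset beats 65.

Open C only; minimum total cost 65.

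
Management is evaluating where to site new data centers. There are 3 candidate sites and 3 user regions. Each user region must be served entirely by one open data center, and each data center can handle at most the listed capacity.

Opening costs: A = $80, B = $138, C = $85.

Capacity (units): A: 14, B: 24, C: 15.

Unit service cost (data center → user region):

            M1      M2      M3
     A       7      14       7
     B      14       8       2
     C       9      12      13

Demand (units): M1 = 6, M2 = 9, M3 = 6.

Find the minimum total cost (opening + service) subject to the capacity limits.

Minimum total cost: 306

Open {B}: M1→B 14·6=84, M2→B 8·9=72, M3→B 2·6=12.
Loads: B carries 21/24. Service 168; fixed 138; total 306.
Next best feasible plan costs 344.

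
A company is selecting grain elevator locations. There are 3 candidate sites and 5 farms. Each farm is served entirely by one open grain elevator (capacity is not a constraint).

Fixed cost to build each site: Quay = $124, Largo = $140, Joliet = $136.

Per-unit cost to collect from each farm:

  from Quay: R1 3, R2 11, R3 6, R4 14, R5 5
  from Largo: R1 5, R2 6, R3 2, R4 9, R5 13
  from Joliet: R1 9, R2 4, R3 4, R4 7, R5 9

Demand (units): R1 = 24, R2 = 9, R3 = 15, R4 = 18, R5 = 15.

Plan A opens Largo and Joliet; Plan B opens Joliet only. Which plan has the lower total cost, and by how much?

Plan B is cheaper by 14.

Plan A: {Largo, Joliet}: R1→Largo 5·24=120, R2→Joliet 4·9=36, R3→Largo 2·15=30, R4→Joliet 7·18=126, R5→Joliet 9·15=135. Service 447; fixed 276; total 723.
Plan B: {Joliet}: R1→Joliet 9·24=216, R2→Joliet 4·9=36, R3→Joliet 4·15=60, R4→Joliet 7·18=126, R5→Joliet 9·15=135. Service 573; fixed 136; total 709.
Difference: |723 − 709| = 14.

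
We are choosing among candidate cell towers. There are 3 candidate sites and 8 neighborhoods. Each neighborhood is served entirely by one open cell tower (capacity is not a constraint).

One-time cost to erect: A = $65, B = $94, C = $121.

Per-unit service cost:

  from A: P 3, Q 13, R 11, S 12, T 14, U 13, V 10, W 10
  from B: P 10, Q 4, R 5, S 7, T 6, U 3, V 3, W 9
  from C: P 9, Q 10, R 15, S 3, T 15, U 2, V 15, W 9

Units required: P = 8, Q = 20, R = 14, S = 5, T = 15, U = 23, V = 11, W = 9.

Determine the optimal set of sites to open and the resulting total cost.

For any fixed open set, each neighborhood goes to its cheapest open site; total = fixed + service.
{B}: P→B 10·8=80, Q→B 4·20=80, R→B 5·14=70, S→B 7·5=35, T→B 6·15=90, U→B 3·23=69, V→B 3·11=33, W→B 9·9=81. Service 538; fixed 94; total 632.
{A, B}: P→A 3·8=24, Q→B 4·20=80, R→B 5·14=70, S→B 7·5=35, T→B 6·15=90, U→B 3·23=69, V→B 3·11=33, W→B 9·9=81. Service 482; fixed 159; total 641.
{B, C}: service 487 + fixed 215 = 702
{A, B, C}: P→A 3·8=24, Q→B 4·20=80, R→B 5·14=70, S→C 3·5=15, T→B 6·15=90, U→C 2·23=46, V→B 3·11=33, W→B 9·9=81. Service 439; fixed 280; total 719.
No other subset beats 632.

Open B only; minimum total cost 632.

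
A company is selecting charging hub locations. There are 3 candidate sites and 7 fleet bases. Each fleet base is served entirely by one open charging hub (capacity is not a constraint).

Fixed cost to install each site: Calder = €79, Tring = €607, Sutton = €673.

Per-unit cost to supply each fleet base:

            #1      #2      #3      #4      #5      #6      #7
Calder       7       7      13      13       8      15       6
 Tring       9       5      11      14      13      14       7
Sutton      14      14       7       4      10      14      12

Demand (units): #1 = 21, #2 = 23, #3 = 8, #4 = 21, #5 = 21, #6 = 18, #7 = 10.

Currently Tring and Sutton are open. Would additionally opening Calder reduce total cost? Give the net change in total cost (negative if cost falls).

Current service cost with {Tring, Sutton}: 976.
Adding Calder: each fleet base re-picks its cheapest; new service cost 882, saving 94.
Extra fixed cost: 79. Net change = 79 − 94 = -15.
(Totals: 2256 → 2241.)

Yes — net change −15 (cost falls by 15).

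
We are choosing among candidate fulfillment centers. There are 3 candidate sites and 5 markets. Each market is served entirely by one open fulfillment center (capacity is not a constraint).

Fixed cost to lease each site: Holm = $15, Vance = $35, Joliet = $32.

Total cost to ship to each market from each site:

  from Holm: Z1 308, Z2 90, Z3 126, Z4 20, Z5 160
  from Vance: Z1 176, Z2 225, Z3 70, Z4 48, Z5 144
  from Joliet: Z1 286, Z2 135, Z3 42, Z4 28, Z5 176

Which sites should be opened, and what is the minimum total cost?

Open Holm and Vance; minimum total cost 550.

For any fixed open set, each market goes to its cheapest open site; total = fixed + service.
{Holm, Vance}: Z1→Vance 176, Z2→Holm 90, Z3→Vance 70, Z4→Holm 20, Z5→Vance 144. Service 500; fixed 50; total 550.
{Holm, Vance, Joliet}: service 472 + fixed 82 = 554
{Vance, Joliet}: service 525 + fixed 67 = 592
{Holm}: Z1→Holm 308, Z2→Holm 90, Z3→Holm 126, Z4→Holm 20, Z5→Holm 160. Service 704; fixed 15; total 719.
No other subset beats 550.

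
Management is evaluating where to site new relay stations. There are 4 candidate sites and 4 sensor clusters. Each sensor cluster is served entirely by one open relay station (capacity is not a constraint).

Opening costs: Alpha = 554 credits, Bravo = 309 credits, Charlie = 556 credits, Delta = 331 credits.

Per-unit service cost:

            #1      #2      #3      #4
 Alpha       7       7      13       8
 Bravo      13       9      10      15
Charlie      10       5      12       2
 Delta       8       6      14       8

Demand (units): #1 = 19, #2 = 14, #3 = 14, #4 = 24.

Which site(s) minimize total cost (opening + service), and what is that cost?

Open Delta only; minimum total cost 955.

For any fixed open set, each sensor cluster goes to its cheapest open site; total = fixed + service.
{Delta}: #1→Delta 8·19=152, #2→Delta 6·14=84, #3→Delta 14·14=196, #4→Delta 8·24=192. Service 624; fixed 331; total 955.
{Charlie}: service 476 + fixed 556 = 1032
{Alpha}: service 605 + fixed 554 = 1159
{Alpha, Bravo, Charlie, Delta}: service 391 + fixed 1750 = 2141
No other subset beats 955.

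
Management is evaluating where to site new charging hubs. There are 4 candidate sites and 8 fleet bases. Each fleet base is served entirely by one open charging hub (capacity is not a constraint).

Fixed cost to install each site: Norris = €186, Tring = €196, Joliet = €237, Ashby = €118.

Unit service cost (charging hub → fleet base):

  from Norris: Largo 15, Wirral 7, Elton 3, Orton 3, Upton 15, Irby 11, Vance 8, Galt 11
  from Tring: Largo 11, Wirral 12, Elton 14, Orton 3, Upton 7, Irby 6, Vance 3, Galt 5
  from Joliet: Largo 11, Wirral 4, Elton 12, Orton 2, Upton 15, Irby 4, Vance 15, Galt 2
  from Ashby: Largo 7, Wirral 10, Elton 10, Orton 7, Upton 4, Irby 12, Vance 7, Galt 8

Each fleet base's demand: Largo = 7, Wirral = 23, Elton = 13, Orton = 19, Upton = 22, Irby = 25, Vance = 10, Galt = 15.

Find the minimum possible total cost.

For any fixed open set, each fleet base goes to its cheapest open site; total = fixed + service.
{Joliet, Ashby}: Largo→Ashby 7·7=49, Wirral→Joliet 4·23=92, Elton→Ashby 10·13=130, Orton→Joliet 2·19=38, Upton→Ashby 4·22=88, Irby→Joliet 4·25=100, Vance→Ashby 7·10=70, Galt→Joliet 2·15=30. Service 597; fixed 355; total 952.
{Norris, Joliet, Ashby}: service 506 + fixed 541 = 1047
{Tring, Joliet, Ashby}: Largo→Ashby 7·7=49, Wirral→Joliet 4·23=92, Elton→Ashby 10·13=130, Orton→Joliet 2·19=38, Upton→Ashby 4·22=88, Irby→Joliet 4·25=100, Vance→Tring 3·10=30, Galt→Joliet 2·15=30. Service 557; fixed 551; total 1108.
{Norris, Tring, Joliet, Ashby}: service 466 + fixed 737 = 1203
No other subset beats 952.

Minimum total cost: 952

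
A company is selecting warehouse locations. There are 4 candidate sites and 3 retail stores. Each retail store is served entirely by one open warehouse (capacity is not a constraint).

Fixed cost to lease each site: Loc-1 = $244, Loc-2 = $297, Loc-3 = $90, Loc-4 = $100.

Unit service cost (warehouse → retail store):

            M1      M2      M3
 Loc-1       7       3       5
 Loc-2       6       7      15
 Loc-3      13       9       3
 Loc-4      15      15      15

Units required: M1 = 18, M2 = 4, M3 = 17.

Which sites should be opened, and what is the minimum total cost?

For any fixed open set, each retail store goes to its cheapest open site; total = fixed + service.
{Loc-3}: M1→Loc-3 13·18=234, M2→Loc-3 9·4=36, M3→Loc-3 3·17=51. Service 321; fixed 90; total 411.
{Loc-1}: service 223 + fixed 244 = 467
{Loc-3, Loc-4}: service 321 + fixed 190 = 511
{Loc-1, Loc-2, Loc-3, Loc-4}: service 171 + fixed 731 = 902
No other subset beats 411.

Open Loc-3 only; minimum total cost 411.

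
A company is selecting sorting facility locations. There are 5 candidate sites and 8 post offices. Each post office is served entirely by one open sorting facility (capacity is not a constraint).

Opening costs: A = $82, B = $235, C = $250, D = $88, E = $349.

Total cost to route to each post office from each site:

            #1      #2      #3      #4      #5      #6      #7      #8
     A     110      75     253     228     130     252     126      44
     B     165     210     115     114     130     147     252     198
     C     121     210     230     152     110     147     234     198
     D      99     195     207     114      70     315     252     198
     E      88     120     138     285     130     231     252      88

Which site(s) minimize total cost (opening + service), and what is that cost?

Open A and D; minimum total cost 1157.

For any fixed open set, each post office goes to its cheapest open site; total = fixed + service.
{A, D}: #1→D 99, #2→A 75, #3→D 207, #4→D 114, #5→D 70, #6→A 252, #7→A 126, #8→A 44. Service 987; fixed 170; total 1157.
{A, B}: service 861 + fixed 317 = 1178
{A, B, D}: #1→D 99, #2→A 75, #3→B 115, #4→B 114, #5→D 70, #6→B 147, #7→A 126, #8→A 44. Service 790; fixed 405; total 1195.
{A, B, C, D, E}: #1→E 88, #2→A 75, #3→B 115, #4→B 114, #5→D 70, #6→B 147, #7→A 126, #8→A 44. Service 779; fixed 1004; total 1783.
No other subset beats 1157.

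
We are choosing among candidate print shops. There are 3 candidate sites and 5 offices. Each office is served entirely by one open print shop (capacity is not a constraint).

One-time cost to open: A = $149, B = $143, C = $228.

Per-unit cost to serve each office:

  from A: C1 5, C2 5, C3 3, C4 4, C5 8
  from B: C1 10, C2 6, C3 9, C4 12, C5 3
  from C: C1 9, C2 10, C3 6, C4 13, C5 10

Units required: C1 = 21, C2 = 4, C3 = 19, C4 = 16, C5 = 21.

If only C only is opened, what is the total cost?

Each office is assigned to its cheapest site among the open ones.
{C}: C1→C 9·21=189, C2→C 10·4=40, C3→C 6·19=114, C4→C 13·16=208, C5→C 10·21=210. Service 761; fixed 228; total 989.

Total cost: 989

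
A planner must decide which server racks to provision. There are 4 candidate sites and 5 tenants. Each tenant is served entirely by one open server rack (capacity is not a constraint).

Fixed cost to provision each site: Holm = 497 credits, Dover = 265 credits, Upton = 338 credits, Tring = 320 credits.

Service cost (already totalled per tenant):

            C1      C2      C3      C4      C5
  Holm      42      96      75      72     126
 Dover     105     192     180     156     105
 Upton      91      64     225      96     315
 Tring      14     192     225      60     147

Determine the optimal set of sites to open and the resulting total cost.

Open Holm only; minimum total cost 908.

For any fixed open set, each tenant goes to its cheapest open site; total = fixed + service.
{Holm}: C1→Holm 42, C2→Holm 96, C3→Holm 75, C4→Holm 72, C5→Holm 126. Service 411; fixed 497; total 908.
{Tring}: C1→Tring 14, C2→Tring 192, C3→Tring 225, C4→Tring 60, C5→Tring 147. Service 638; fixed 320; total 958.
{Dover}: service 738 + fixed 265 = 1003
{Holm, Dover, Upton, Tring}: service 318 + fixed 1420 = 1738
(All 15 nonempty subsets were checked; Holm only is lowest.)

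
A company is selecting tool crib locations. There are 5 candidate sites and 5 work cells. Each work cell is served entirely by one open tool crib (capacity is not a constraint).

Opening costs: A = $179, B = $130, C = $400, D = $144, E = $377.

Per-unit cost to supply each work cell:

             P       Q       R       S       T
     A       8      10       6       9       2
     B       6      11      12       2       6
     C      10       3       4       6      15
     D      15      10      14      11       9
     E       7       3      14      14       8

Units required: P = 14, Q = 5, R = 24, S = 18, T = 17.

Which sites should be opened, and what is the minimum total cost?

For any fixed open set, each work cell goes to its cheapest open site; total = fixed + service.
{A, B}: P→B 6·14=84, Q→A 10·5=50, R→A 6·24=144, S→B 2·18=36, T→A 2·17=34. Service 348; fixed 309; total 657.
{A}: service 502 + fixed 179 = 681
{B}: service 565 + fixed 130 = 695
{A, B, C, D, E}: service 265 + fixed 1230 = 1495
No other subset beats 657.

Open A and B; minimum total cost 657.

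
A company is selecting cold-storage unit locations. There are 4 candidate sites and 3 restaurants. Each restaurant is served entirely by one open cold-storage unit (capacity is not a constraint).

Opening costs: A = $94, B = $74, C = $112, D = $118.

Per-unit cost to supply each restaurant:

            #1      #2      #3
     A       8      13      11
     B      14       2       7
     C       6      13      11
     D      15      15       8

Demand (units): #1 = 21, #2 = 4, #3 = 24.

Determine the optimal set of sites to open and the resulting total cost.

Open B and C; minimum total cost 488.

For any fixed open set, each restaurant goes to its cheapest open site; total = fixed + service.
{B, C}: #1→C 6·21=126, #2→B 2·4=8, #3→B 7·24=168. Service 302; fixed 186; total 488.
{A, B}: #1→A 8·21=168, #2→B 2·4=8, #3→B 7·24=168. Service 344; fixed 168; total 512.
{B}: #1→B 14·21=294, #2→B 2·4=8, #3→B 7·24=168. Service 470; fixed 74; total 544.
{A, B, C, D}: service 302 + fixed 398 = 700
No other subset beats 488.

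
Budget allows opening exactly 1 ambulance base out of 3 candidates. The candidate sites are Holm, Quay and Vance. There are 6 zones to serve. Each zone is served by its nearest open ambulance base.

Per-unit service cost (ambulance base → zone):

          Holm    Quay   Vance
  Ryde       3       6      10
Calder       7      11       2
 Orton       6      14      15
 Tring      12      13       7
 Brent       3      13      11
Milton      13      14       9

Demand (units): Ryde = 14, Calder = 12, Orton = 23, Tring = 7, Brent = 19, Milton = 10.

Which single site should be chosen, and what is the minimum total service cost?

Choose Holm only; total service cost 535.

With exactly 1 open, each zone uses its cheapest among the chosen.
{Holm}: Ryde→Holm 3·14=42, Calder→Holm 7·12=84, Orton→Holm 6·23=138, Tring→Holm 12·7=84, Brent→Holm 3·19=57, Milton→Holm 13·10=130. Service cost 535.
{Vance}: service cost 857
{Quay}: service cost 1016
Among all 3 size-1 choices, {Holm} is lowest.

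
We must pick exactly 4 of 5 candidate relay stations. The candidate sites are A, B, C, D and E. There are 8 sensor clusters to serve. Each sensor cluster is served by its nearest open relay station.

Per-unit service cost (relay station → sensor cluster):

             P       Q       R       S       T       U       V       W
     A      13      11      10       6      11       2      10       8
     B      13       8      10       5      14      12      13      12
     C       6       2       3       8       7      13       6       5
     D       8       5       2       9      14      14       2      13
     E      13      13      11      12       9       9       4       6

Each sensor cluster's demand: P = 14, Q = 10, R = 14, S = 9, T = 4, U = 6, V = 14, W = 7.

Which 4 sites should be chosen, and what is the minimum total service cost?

Choose A, B, C and D; total service cost 280.

With exactly 4 open, each sensor cluster uses its cheapest among the chosen.
{A, B, C, D}: P→C 6·14=84, Q→C 2·10=20, R→D 2·14=28, S→B 5·9=45, T→C 7·4=28, U→A 2·6=12, V→D 2·14=28, W→C 5·7=35. Service cost 280.
{A, C, D, E}: service cost 289
{A, B, C, E}: service cost 322
Among all 5 size-4 choices, {A, B, C, D} is lowest.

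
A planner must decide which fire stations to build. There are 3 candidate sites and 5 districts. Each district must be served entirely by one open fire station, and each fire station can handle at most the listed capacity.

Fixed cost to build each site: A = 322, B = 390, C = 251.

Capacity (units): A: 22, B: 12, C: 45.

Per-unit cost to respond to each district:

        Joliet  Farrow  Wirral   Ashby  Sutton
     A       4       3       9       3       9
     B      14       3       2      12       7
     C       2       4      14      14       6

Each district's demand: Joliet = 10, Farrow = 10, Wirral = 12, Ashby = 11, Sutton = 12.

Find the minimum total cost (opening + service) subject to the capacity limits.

Minimum total cost: 896

Open {A, C}: Joliet→C 2·10=20, Farrow→A 3·10=30, Wirral→C 14·12=168, Ashby→A 3·11=33, Sutton→C 6·12=72.
Loads: A carries 21/22, C carries 34/45. Service 323; fixed 573; total 896.
Next best feasible plan costs 906.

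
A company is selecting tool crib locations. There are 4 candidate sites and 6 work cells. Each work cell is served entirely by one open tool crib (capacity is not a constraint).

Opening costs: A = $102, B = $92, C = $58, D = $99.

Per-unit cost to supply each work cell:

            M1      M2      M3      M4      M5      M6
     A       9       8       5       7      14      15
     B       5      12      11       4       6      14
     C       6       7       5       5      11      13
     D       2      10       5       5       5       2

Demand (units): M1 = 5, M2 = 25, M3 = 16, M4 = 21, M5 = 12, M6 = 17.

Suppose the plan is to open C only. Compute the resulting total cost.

Total cost: 801

Each work cell is assigned to its cheapest site among the open ones.
{C}: M1→C 6·5=30, M2→C 7·25=175, M3→C 5·16=80, M4→C 5·21=105, M5→C 11·12=132, M6→C 13·17=221. Service 743; fixed 58; total 801.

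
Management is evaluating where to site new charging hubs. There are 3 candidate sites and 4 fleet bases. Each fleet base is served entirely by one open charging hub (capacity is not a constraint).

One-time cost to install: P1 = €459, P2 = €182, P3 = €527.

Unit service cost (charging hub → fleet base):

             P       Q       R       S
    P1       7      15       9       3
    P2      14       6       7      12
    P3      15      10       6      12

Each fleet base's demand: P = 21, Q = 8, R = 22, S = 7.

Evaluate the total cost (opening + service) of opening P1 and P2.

Each fleet base is assigned to its cheapest site among the open ones.
{P1, P2}: P→P1 7·21=147, Q→P2 6·8=48, R→P2 7·22=154, S→P1 3·7=21. Service 370; fixed 641; total 1011.

Total cost: 1011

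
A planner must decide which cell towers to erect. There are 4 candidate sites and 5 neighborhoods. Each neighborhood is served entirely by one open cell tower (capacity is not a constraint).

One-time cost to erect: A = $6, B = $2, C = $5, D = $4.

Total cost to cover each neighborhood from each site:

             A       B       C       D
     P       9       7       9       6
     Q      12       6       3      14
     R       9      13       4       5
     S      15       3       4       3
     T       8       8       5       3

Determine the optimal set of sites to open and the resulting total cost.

For any fixed open set, each neighborhood goes to its cheapest open site; total = fixed + service.
{C, D}: P→D 6, Q→C 3, R→C 4, S→D 3, T→D 3. Service 19; fixed 9; total 28.
{B, C}: service 22 + fixed 7 = 29
{B, D}: P→D 6, Q→B 6, R→D 5, S→B 3, T→D 3. Service 23; fixed 6; total 29.
{A, B, C, D}: service 19 + fixed 17 = 36
No other subset beats 28.

Open C and D; minimum total cost 28.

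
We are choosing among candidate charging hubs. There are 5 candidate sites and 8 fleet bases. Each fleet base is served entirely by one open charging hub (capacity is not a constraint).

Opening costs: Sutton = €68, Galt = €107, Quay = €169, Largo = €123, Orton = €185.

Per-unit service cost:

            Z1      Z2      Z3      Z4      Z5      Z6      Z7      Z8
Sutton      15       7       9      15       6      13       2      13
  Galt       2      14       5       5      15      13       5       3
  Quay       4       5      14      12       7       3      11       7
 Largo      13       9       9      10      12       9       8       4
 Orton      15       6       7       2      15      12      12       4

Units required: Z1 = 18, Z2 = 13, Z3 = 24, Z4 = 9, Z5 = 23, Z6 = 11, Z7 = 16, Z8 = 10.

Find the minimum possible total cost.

For any fixed open set, each fleet base goes to its cheapest open site; total = fixed + service.
{Sutton, Galt}: Z1→Galt 2·18=36, Z2→Sutton 7·13=91, Z3→Galt 5·24=120, Z4→Galt 5·9=45, Z5→Sutton 6·23=138, Z6→Sutton 13·11=143, Z7→Sutton 2·16=32, Z8→Galt 3·10=30. Service 635; fixed 175; total 810.
{Sutton, Galt, Quay}: Z1→Galt 2·18=36, Z2→Quay 5·13=65, Z3→Galt 5·24=120, Z4→Galt 5·9=45, Z5→Sutton 6·23=138, Z6→Quay 3·11=33, Z7→Sutton 2·16=32, Z8→Galt 3·10=30. Service 499; fixed 344; total 843.
{Galt, Quay}: Z1→Galt 2·18=36, Z2→Quay 5·13=65, Z3→Galt 5·24=120, Z4→Galt 5·9=45, Z5→Quay 7·23=161, Z6→Quay 3·11=33, Z7→Galt 5·16=80, Z8→Galt 3·10=30. Service 570; fixed 276; total 846.
{Sutton, Galt, Quay, Largo, Orton}: service 472 + fixed 652 = 1124
No other subset beats 810.

Minimum total cost: 810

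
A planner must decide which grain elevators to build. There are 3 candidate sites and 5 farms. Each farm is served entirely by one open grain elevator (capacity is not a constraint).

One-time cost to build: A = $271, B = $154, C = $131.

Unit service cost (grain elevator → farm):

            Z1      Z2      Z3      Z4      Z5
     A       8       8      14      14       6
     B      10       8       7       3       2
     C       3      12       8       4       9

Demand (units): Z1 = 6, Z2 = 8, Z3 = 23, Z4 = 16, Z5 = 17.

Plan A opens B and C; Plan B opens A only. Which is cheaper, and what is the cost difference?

Plan A: {B, C}: Z1→C 3·6=18, Z2→B 8·8=64, Z3→B 7·23=161, Z4→B 3·16=48, Z5→B 2·17=34. Service 325; fixed 285; total 610.
Plan B: {A}: Z1→A 8·6=48, Z2→A 8·8=64, Z3→A 14·23=322, Z4→A 14·16=224, Z5→A 6·17=102. Service 760; fixed 271; total 1031.
Difference: |610 − 1031| = 421.

Plan A is cheaper by 421.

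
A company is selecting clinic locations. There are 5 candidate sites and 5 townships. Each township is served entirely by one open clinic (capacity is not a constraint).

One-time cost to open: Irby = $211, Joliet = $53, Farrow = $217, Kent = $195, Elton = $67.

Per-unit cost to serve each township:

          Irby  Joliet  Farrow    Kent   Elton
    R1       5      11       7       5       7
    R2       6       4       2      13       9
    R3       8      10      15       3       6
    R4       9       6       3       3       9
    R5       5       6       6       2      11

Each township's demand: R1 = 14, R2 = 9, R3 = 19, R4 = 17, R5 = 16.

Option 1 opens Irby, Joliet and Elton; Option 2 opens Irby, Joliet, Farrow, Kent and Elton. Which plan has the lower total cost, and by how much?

Option 1 is cheaper by 238.

Option 1: {Irby, Joliet, Elton}: R1→Irby 5·14=70, R2→Joliet 4·9=36, R3→Elton 6·19=114, R4→Joliet 6·17=102, R5→Irby 5·16=80. Service 402; fixed 331; total 733.
Option 2: {Irby, Joliet, Farrow, Kent, Elton}: R1→Irby 5·14=70, R2→Farrow 2·9=18, R3→Kent 3·19=57, R4→Farrow 3·17=51, R5→Kent 2·16=32. Service 228; fixed 743; total 971.
Difference: |733 − 971| = 238.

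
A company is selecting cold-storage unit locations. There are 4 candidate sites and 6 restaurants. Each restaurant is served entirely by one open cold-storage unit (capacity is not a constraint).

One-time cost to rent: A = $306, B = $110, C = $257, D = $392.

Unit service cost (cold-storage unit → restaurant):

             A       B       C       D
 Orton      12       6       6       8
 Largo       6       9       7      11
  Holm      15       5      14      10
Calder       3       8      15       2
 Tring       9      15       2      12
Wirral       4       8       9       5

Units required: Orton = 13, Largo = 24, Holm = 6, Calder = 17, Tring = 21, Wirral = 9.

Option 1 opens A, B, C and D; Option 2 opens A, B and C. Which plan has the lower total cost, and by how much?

Option 1: {A, B, C, D}: Orton→B 6·13=78, Largo→A 6·24=144, Holm→B 5·6=30, Calder→D 2·17=34, Tring→C 2·21=42, Wirral→A 4·9=36. Service 364; fixed 1065; total 1429.
Option 2: {A, B, C}: Orton→B 6·13=78, Largo→A 6·24=144, Holm→B 5·6=30, Calder→A 3·17=51, Tring→C 2·21=42, Wirral→A 4·9=36. Service 381; fixed 673; total 1054.
Difference: |1429 − 1054| = 375.

Option 2 is cheaper by 375.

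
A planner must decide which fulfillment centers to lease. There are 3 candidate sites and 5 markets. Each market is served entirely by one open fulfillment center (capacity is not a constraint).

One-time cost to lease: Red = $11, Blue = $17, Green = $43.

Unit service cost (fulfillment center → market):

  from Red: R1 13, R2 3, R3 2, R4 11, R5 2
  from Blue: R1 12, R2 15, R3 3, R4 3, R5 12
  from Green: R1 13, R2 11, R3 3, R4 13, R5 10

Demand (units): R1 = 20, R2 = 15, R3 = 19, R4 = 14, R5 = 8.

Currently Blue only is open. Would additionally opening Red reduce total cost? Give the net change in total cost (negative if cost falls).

Current service cost with {Blue}: 660.
Adding Red: each market re-picks its cheapest; new service cost 381, saving 279.
Extra fixed cost: 11. Net change = 11 − 279 = -268.
(Totals: 677 → 409.)

Yes — net change −268 (cost falls by 268).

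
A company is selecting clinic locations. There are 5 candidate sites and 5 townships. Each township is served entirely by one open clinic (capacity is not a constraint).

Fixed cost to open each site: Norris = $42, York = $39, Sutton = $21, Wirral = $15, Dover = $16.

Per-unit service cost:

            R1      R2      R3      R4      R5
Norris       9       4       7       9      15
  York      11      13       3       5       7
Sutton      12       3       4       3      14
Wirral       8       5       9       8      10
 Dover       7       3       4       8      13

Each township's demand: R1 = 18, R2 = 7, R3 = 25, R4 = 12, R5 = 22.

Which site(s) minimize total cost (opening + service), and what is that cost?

Open York, Sutton and Dover; minimum total cost 488.

For any fixed open set, each township goes to its cheapest open site; total = fixed + service.
{York, Sutton, Dover}: R1→Dover 7·18=126, R2→Sutton 3·7=21, R3→York 3·25=75, R4→Sutton 3·12=36, R5→York 7·22=154. Service 412; fixed 76; total 488.
{York, Dover}: service 436 + fixed 55 = 491
{York, Sutton, Wirral, Dover}: service 412 + fixed 91 = 503
{Norris, York, Sutton, Wirral, Dover}: service 412 + fixed 133 = 545
No other subset beats 488.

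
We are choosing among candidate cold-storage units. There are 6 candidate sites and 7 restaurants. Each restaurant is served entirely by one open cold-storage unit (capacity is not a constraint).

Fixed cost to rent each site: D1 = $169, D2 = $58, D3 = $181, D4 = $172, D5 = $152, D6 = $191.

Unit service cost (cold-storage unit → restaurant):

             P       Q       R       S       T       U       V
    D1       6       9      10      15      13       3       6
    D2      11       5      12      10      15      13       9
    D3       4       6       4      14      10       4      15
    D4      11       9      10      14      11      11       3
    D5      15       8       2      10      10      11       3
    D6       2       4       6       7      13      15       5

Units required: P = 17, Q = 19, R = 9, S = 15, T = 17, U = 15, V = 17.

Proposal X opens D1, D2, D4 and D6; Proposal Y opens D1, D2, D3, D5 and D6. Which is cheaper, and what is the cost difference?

Proposal X: {D1, D2, D4, D6}: P→D6 2·17=34, Q→D6 4·19=76, R→D6 6·9=54, S→D6 7·15=105, T→D4 11·17=187, U→D1 3·15=45, V→D4 3·17=51. Service 552; fixed 590; total 1142.
Proposal Y: {D1, D2, D3, D5, D6}: P→D6 2·17=34, Q→D6 4·19=76, R→D5 2·9=18, S→D6 7·15=105, T→D3 10·17=170, U→D1 3·15=45, V→D5 3·17=51. Service 499; fixed 751; total 1250.
Difference: |1142 − 1250| = 108.

Proposal X is cheaper by 108.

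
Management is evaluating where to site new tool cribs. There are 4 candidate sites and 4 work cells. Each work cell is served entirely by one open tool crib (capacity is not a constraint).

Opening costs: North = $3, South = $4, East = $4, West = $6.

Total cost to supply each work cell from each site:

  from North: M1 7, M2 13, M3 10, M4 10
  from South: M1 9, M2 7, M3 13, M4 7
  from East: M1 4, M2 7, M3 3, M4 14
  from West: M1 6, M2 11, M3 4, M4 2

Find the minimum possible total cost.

For any fixed open set, each work cell goes to its cheapest open site; total = fixed + service.
{East, West}: M1→East 4, M2→East 7, M3→East 3, M4→West 2. Service 16; fixed 10; total 26.
{North, East, West}: service 16 + fixed 13 = 29
{South, East}: service 21 + fixed 8 = 29
{North, South, East, West}: service 16 + fixed 17 = 33
No other subset beats 26.

Minimum total cost: 26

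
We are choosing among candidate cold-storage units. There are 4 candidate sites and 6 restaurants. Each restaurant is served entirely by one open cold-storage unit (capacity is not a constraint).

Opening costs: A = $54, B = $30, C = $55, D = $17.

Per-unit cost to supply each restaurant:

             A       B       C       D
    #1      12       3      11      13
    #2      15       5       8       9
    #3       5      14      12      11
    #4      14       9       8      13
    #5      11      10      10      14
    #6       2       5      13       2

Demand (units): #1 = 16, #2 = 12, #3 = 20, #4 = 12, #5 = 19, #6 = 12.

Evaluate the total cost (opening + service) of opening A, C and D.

Each restaurant is assigned to its cheapest site among the open ones.
{A, C, D}: #1→C 11·16=176, #2→C 8·12=96, #3→A 5·20=100, #4→C 8·12=96, #5→C 10·19=190, #6→A 2·12=24. Service 682; fixed 126; total 808.

Total cost: 808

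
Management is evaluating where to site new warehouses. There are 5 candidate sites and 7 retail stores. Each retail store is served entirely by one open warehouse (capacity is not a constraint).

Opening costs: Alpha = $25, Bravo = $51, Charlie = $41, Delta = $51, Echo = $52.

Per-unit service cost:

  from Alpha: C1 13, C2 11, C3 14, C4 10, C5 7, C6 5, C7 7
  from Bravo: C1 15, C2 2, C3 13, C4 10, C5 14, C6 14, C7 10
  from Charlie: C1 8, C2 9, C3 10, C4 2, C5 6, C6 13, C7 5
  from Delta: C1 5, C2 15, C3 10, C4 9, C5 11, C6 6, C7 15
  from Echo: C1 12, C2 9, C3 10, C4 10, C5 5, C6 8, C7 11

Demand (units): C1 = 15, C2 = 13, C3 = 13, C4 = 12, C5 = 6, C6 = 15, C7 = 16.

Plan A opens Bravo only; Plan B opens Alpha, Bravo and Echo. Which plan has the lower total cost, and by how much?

Plan A: {Bravo}: C1→Bravo 15·15=225, C2→Bravo 2·13=26, C3→Bravo 13·13=169, C4→Bravo 10·12=120, C5→Bravo 14·6=84, C6→Bravo 14·15=210, C7→Bravo 10·16=160. Service 994; fixed 51; total 1045.
Plan B: {Alpha, Bravo, Echo}: C1→Echo 12·15=180, C2→Bravo 2·13=26, C3→Echo 10·13=130, C4→Alpha 10·12=120, C5→Echo 5·6=30, C6→Alpha 5·15=75, C7→Alpha 7·16=112. Service 673; fixed 128; total 801.
Difference: |1045 − 801| = 244.

Plan B is cheaper by 244.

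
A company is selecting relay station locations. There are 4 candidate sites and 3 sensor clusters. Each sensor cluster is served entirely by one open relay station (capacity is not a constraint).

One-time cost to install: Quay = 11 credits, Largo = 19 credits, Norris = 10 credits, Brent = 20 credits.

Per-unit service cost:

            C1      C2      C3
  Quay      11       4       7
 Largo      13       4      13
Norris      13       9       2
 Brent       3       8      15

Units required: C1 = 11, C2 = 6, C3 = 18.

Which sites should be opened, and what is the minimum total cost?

Open Quay, Norris and Brent; minimum total cost 134.

For any fixed open set, each sensor cluster goes to its cheapest open site; total = fixed + service.
{Quay, Norris, Brent}: C1→Brent 3·11=33, C2→Quay 4·6=24, C3→Norris 2·18=36. Service 93; fixed 41; total 134.
{Largo, Norris, Brent}: service 93 + fixed 49 = 142
{Norris, Brent}: C1→Brent 3·11=33, C2→Brent 8·6=48, C3→Norris 2·18=36. Service 117; fixed 30; total 147.
{Quay, Largo, Norris, Brent}: service 93 + fixed 60 = 153
No other subset beats 134.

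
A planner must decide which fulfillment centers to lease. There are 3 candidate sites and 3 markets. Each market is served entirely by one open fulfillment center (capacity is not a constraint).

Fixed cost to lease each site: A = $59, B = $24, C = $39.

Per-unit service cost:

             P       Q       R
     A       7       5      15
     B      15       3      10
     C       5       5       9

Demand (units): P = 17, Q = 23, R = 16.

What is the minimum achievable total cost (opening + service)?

Minimum total cost: 361

For any fixed open set, each market goes to its cheapest open site; total = fixed + service.
{B, C}: P→C 5·17=85, Q→B 3·23=69, R→C 9·16=144. Service 298; fixed 63; total 361.
{C}: service 344 + fixed 39 = 383
{A, B, C}: service 298 + fixed 122 = 420
{B}: service 484 + fixed 24 = 508
(All 7 nonempty subsets were checked; B and C is lowest.)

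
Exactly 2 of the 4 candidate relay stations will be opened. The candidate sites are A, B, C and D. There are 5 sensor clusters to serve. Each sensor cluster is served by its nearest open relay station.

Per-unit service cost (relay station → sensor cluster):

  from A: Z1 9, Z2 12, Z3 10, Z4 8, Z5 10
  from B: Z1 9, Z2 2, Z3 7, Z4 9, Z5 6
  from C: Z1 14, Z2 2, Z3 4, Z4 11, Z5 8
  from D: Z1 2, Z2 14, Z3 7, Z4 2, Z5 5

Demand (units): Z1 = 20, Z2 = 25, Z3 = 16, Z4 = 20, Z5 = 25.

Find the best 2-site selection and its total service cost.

With exactly 2 open, each sensor cluster uses its cheapest among the chosen.
{C, D}: Z1→D 2·20=40, Z2→C 2·25=50, Z3→C 4·16=64, Z4→D 2·20=40, Z5→D 5·25=125. Service cost 319.
{B, D}: service cost 367
{A, D}: service cost 617
Among all 6 size-2 choices, {C, D} is lowest.

Choose C and D; total service cost 319.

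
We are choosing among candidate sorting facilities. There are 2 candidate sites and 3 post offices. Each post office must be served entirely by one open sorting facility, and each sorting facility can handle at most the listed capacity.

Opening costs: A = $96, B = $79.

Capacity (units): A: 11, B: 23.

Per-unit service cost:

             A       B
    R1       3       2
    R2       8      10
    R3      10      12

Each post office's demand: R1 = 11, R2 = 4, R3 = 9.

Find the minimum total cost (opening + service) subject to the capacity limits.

Minimum total cost: 327

Open {A, B}: R1→B 2·11=22, R2→B 10·4=40, R3→A 10·9=90.
Loads: A carries 9/11, B carries 15/23. Service 152; fixed 175; total 327.
Next best feasible plan costs 337.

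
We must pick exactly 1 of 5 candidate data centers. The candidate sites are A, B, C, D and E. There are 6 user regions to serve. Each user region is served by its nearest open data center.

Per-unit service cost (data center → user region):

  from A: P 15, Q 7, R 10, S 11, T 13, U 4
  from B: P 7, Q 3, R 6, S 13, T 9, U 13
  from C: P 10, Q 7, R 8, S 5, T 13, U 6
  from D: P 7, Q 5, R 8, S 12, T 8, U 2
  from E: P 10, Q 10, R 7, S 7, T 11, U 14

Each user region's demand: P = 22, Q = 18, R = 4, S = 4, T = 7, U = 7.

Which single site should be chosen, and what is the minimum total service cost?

With exactly 1 open, each user region uses its cheapest among the chosen.
{D}: P→D 7·22=154, Q→D 5·18=90, R→D 8·4=32, S→D 12·4=48, T→D 8·7=56, U→D 2·7=14. Service cost 394.
{B}: service cost 438
{C}: service cost 531
Among all 5 size-1 choices, {D} is lowest.

Choose D only; total service cost 394.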